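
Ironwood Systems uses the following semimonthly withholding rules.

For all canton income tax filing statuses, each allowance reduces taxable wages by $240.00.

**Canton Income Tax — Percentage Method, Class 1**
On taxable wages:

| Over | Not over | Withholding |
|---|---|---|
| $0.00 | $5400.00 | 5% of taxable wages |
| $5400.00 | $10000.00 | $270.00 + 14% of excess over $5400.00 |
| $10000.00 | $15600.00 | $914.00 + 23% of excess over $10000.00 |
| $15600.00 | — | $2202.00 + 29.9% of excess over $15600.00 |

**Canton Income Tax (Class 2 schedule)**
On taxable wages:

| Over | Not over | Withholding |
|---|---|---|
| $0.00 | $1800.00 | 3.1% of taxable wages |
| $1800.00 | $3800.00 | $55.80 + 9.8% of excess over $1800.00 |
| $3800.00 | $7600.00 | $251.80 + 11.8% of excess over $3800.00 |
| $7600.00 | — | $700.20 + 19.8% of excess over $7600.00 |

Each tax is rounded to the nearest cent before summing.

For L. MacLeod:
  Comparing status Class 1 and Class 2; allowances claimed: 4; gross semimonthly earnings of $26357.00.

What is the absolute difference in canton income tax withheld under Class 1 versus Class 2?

$907.29

Canton Income Tax (Class 1): taxable = $26357.00 − 4×$240.00 = $25397.00
  $2202.00 + 29.9% × ($25397.00 − $15600.00) = $2202.00 + 29.9% × $9797.00 = $5131.30
Canton Income Tax (Class 2): taxable = $26357.00 − 4×$240.00 = $25397.00
  $700.20 + 19.8% × ($25397.00 − $7600.00) = $700.20 + 19.8% × $17797.00 = $4224.01
Difference: |$5131.30 − $4224.01| = $907.29 (higher under Class 1)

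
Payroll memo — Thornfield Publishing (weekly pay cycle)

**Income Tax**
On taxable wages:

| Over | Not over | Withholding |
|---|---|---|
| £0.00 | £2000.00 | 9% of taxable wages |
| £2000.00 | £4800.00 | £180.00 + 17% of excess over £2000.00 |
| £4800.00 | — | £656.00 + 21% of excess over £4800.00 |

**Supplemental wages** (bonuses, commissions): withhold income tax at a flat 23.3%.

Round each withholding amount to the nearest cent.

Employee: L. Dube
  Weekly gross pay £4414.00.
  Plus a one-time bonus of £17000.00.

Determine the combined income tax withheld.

£4551.38

Income Tax: taxable = £4414.00
  £180.00 + 17% × (£4414.00 − £2000.00) = £180.00 + 17% × £2414.00 = £590.38
Supplemental (23.3% flat on bonus): 23.3% × £17000.00 = £3961.00
Total income tax: £590.38 + £3961.00 = £4551.38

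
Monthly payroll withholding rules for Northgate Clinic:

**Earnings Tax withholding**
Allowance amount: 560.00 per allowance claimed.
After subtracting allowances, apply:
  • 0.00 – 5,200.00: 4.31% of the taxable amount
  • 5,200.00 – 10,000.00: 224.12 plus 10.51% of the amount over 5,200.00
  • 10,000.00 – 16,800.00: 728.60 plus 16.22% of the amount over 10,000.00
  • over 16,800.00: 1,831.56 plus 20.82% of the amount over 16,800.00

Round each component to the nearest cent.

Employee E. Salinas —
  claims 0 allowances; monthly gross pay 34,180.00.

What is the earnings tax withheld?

5,450.08

Earnings Tax: taxable = 34,180.00
  1,831.56 + 20.82% × (34,180.00 − 16,800.00) = 1,831.56 + 20.82% × 17,380.00 = 5,450.08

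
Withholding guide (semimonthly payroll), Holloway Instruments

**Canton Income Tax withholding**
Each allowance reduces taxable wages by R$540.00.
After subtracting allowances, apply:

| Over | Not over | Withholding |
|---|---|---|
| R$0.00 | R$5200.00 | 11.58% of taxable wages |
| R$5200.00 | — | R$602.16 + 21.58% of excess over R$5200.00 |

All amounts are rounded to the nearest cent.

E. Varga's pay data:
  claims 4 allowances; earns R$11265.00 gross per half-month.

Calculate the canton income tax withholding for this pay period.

R$1444.86

Canton Income Tax: taxable = R$11265.00 − 4×R$540.00 = R$9105.00
  R$602.16 + 21.58% × (R$9105.00 − R$5200.00) = R$602.16 + 21.58% × R$3905.00 = R$1444.86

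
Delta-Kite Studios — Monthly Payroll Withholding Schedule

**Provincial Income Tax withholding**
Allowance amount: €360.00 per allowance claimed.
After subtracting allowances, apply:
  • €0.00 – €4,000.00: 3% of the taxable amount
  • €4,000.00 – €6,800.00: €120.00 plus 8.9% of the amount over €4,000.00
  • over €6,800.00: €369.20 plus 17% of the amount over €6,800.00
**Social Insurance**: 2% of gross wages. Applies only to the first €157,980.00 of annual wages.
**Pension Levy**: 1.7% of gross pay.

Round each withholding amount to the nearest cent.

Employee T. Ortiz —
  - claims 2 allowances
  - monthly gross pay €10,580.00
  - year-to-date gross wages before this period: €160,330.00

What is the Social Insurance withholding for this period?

Social Insurance: YTD €160,330.00 ≥ cap €157,980.00 → €0.00

€0.00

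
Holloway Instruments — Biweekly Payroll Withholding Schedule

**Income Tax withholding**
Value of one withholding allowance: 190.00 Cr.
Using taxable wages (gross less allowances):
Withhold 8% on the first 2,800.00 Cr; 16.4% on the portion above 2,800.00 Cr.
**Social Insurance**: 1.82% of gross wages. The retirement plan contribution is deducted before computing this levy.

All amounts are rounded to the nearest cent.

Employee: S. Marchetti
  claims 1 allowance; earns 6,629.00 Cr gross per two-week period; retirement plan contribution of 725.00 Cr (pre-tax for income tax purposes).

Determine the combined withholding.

809.35 Cr

Income Tax: taxable = 6,629.00 Cr − 725.00 Cr − 1×190.00 Cr = 5,714.00 Cr
  224.00 Cr + 16.4% × (5,714.00 Cr − 2,800.00 Cr) = 224.00 Cr + 16.4% × 2,914.00 Cr = 701.90 Cr
Social Insurance: 1.82% × 5,904.00 Cr = 107.45 Cr
Total: 701.90 Cr + 107.45 Cr = 809.35 Cr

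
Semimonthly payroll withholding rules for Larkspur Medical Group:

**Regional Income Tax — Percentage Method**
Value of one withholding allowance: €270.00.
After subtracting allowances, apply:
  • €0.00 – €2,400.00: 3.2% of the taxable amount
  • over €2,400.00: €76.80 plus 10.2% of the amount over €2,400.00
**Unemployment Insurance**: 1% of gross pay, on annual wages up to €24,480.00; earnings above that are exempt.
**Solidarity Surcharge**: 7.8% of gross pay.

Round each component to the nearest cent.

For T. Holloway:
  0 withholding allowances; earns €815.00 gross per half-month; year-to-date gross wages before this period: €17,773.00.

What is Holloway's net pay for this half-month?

Regional Income Tax: taxable = €815.00
  3.2% × €815.00 = €26.08
Unemployment Insurance: 1% × €815.00 = €8.15
Solidarity Surcharge: 7.8% × €815.00 = €63.57
Total withheld: €26.08 + €8.15 + €63.57 = €97.80
Net pay: €815.00 − €97.80 = €717.20

€717.20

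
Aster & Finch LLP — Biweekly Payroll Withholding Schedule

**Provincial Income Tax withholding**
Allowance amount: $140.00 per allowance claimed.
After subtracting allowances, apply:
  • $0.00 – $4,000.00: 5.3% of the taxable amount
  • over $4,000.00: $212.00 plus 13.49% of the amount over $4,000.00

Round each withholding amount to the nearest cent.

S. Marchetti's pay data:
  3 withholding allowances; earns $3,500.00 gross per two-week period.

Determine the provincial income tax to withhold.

Provincial Income Tax: taxable = $3,500.00 − 3×$140.00 = $3,080.00
  5.3% × $3,080.00 = $163.24

$163.24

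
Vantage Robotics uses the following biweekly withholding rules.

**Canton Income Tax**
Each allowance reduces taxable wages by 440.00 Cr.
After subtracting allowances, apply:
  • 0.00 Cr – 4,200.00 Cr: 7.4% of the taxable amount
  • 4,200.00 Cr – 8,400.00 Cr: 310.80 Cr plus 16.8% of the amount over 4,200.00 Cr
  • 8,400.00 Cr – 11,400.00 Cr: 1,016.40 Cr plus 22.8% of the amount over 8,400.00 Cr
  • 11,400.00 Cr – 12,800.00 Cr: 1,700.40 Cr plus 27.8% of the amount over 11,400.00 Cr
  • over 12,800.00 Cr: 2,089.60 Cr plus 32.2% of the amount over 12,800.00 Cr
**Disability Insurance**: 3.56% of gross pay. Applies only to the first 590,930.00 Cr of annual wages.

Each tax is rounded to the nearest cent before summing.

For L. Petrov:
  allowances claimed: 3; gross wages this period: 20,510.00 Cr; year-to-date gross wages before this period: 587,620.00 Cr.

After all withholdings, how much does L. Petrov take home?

Canton Income Tax: taxable = 20,510.00 Cr − 3×440.00 Cr = 19,190.00 Cr
  2,089.60 Cr + 32.2% × (19,190.00 Cr − 12,800.00 Cr) = 2,089.60 Cr + 32.2% × 6,390.00 Cr = 4,147.18 Cr
Disability Insurance: cap 590,930.00 Cr − YTD 587,620.00 Cr = 3,310.00 Cr subject; 3.56% × 3,310.00 Cr = 117.84 Cr
Total withheld: 4,147.18 Cr + 117.84 Cr = 4,265.02 Cr
Net pay: 20,510.00 Cr − 4,265.02 Cr = 16,244.98 Cr

16,244.98 Cr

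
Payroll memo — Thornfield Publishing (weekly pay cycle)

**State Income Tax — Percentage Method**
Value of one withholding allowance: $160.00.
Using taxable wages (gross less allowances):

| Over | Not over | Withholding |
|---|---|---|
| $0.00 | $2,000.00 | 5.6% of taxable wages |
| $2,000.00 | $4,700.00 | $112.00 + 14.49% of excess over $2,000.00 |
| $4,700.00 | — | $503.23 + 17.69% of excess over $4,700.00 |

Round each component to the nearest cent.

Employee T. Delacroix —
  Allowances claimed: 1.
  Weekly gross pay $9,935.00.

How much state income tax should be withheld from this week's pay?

$1,401.00

State Income Tax: taxable = $9,935.00 − 1×$160.00 = $9,775.00
  $503.23 + 17.69% × ($9,775.00 − $4,700.00) = $503.23 + 17.69% × $5,075.00 = $1,401.00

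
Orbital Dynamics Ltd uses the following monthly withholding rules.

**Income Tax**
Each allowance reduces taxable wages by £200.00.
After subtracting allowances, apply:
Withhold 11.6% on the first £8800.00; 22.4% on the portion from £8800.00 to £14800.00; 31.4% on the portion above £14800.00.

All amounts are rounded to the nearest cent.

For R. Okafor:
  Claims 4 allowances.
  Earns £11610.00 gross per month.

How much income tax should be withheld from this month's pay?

£1471.04

Income Tax: taxable = £11610.00 − 4×£200.00 = £10810.00
  £1020.80 + 22.4% × (£10810.00 − £8800.00) = £1020.80 + 22.4% × £2010.00 = £1471.04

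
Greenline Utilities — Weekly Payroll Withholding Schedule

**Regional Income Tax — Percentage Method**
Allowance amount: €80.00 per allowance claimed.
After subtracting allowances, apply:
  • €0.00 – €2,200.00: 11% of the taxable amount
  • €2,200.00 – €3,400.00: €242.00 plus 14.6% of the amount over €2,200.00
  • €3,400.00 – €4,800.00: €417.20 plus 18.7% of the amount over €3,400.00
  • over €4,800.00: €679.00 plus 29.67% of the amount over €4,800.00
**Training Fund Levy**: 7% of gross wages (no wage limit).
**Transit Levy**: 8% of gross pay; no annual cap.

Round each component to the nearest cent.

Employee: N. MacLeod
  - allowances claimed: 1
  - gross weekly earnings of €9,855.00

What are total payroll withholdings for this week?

€3,633.33

Regional Income Tax: taxable = €9,855.00 − 1×€80.00 = €9,775.00
  €679.00 + 29.67% × (€9,775.00 − €4,800.00) = €679.00 + 29.67% × €4,975.00 = €2,155.08
Training Fund Levy: 7% × €9,855.00 = €689.85
Transit Levy: 8% × €9,855.00 = €788.40
Total: €2,155.08 + €689.85 + €788.40 = €3,633.33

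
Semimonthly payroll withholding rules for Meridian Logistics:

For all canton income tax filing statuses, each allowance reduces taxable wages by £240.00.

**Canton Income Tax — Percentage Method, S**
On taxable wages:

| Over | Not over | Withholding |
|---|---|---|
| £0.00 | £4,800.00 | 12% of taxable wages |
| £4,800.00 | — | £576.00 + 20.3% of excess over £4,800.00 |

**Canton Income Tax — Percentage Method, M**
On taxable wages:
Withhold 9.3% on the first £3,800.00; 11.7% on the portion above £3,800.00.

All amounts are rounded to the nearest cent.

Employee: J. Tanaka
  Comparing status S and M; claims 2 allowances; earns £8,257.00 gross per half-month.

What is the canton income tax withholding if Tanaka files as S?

£1,180.33

Canton Income Tax (S): taxable = £8,257.00 − 2×£240.00 = £7,777.00
  £576.00 + 20.3% × (£7,777.00 − £4,800.00) = £576.00 + 20.3% × £2,977.00 = £1,180.33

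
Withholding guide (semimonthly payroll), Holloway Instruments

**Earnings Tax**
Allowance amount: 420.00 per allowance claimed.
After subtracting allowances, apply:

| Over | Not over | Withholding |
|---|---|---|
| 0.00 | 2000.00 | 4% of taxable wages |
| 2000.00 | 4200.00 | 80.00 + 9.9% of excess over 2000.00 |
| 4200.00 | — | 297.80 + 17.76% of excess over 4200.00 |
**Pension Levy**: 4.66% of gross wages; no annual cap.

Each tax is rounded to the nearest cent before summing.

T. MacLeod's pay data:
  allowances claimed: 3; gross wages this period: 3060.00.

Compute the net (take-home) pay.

Earnings Tax: taxable = 3060.00 − 3×420.00 = 1800.00
  4% × 1800.00 = 72.00
Pension Levy: 4.66% × 3060.00 = 142.60
Total withheld: 72.00 + 142.60 = 214.60
Net pay: 3060.00 − 214.60 = 2845.40

2845.40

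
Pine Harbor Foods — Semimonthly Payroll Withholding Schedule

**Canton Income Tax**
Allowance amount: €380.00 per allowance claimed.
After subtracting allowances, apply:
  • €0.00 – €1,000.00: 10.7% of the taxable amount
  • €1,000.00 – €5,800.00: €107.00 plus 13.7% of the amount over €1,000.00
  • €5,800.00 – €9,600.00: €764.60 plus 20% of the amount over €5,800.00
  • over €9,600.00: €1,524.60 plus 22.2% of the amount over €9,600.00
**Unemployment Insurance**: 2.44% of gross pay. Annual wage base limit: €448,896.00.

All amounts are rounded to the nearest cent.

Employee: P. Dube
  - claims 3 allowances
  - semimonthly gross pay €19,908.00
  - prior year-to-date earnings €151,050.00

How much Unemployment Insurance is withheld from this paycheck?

€485.76

Unemployment Insurance: 2.44% × €19,908.00 = €485.76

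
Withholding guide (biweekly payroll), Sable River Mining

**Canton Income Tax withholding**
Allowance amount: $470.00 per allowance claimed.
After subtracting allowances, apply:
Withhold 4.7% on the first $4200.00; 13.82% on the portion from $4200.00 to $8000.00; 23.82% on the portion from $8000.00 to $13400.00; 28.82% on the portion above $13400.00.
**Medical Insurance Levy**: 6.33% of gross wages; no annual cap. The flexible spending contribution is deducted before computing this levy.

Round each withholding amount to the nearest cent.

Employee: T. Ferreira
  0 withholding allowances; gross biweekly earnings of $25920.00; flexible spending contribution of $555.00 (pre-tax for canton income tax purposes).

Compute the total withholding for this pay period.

$7062.75

Canton Income Tax: taxable = $25920.00 − $555.00 = $25365.00
  $2008.84 + 28.82% × ($25365.00 − $13400.00) = $2008.84 + 28.82% × $11965.00 = $5457.15
Medical Insurance Levy: 6.33% × $25365.00 = $1605.60
Total: $5457.15 + $1605.60 = $7062.75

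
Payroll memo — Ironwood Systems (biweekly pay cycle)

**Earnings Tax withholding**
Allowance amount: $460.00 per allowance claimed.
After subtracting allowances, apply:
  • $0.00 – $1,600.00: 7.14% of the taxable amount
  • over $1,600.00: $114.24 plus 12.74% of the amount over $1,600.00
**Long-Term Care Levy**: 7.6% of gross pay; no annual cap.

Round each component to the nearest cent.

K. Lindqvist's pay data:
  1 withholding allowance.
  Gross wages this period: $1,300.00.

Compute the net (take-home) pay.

$1,141.22

Earnings Tax: taxable = $1,300.00 − 1×$460.00 = $840.00
  7.14% × $840.00 = $59.98
Long-Term Care Levy: 7.6% × $1,300.00 = $98.80
Total withheld: $59.98 + $98.80 = $158.78
Net pay: $1,300.00 − $158.78 = $1,141.22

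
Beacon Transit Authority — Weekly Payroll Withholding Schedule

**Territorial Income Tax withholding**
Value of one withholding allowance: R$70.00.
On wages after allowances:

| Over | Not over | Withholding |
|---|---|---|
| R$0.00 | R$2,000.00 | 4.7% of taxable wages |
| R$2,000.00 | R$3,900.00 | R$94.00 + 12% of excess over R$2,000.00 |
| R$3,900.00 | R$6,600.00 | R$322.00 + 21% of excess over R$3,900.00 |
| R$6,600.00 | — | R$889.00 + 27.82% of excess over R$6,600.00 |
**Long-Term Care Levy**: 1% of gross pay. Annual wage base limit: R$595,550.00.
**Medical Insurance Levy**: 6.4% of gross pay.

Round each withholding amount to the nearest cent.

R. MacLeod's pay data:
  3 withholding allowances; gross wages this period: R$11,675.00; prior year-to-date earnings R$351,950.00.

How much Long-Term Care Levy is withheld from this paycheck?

R$116.75

Long-Term Care Levy: 1% × R$11,675.00 = R$116.75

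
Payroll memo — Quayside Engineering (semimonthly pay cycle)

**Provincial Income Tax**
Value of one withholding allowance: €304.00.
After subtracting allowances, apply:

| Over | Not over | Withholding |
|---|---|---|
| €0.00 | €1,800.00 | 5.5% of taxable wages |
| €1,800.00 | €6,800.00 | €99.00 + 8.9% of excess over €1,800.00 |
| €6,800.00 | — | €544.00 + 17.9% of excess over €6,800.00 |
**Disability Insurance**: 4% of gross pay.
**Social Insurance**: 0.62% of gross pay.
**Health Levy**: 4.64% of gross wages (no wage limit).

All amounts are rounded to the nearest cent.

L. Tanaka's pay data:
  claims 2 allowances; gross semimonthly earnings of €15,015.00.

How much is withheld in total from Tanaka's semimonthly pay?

Provincial Income Tax: taxable = €15,015.00 − 2×€304.00 = €14,407.00
  €544.00 + 17.9% × (€14,407.00 − €6,800.00) = €544.00 + 17.9% × €7,607.00 = €1,905.65
Disability Insurance: 4% × €15,015.00 = €600.60
Social Insurance: 0.62% × €15,015.00 = €93.09
Health Levy: 4.64% × €15,015.00 = €696.70
Total: €1,905.65 + €600.60 + €93.09 + €696.70 = €3,296.04

€3,296.04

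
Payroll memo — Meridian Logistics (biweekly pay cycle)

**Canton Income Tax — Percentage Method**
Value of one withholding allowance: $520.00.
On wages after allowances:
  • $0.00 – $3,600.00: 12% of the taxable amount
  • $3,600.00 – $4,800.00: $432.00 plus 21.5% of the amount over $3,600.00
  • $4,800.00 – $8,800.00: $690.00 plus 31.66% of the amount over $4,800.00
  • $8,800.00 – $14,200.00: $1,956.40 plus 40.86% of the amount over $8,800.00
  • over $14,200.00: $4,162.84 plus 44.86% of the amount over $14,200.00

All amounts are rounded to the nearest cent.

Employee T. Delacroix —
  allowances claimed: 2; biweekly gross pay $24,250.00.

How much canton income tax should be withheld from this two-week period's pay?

$8,204.73

Canton Income Tax: taxable = $24,250.00 − 2×$520.00 = $23,210.00
  $4,162.84 + 44.86% × ($23,210.00 − $14,200.00) = $4,162.84 + 44.86% × $9,010.00 = $8,204.73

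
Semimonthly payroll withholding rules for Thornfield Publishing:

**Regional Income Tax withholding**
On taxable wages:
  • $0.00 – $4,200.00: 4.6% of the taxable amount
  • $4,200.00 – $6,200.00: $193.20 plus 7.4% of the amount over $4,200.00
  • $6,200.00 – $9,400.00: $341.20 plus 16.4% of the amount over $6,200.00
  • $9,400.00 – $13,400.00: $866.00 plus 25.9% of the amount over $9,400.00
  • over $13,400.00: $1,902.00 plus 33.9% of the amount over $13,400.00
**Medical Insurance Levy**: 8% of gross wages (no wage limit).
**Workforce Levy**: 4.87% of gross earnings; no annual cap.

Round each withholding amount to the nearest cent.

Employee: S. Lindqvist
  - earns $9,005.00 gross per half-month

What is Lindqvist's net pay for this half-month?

Regional Income Tax: taxable = $9,005.00
  $341.20 + 16.4% × ($9,005.00 − $6,200.00) = $341.20 + 16.4% × $2,805.00 = $801.22
Medical Insurance Levy: 8% × $9,005.00 = $720.40
Workforce Levy: 4.87% × $9,005.00 = $438.54
Total withheld: $801.22 + $720.40 + $438.54 = $1,960.16
Net pay: $9,005.00 − $1,960.16 = $7,044.84

$7,044.84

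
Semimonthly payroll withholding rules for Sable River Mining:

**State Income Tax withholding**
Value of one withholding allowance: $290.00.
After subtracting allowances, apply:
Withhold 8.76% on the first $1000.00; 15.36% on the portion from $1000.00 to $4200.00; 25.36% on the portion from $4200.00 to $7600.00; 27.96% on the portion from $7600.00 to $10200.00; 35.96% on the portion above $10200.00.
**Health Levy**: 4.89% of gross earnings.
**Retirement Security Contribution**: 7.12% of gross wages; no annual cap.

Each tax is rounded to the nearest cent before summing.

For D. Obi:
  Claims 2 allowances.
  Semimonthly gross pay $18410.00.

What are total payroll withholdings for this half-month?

$7123.11

State Income Tax: taxable = $18410.00 − 2×$290.00 = $17830.00
  $2168.32 + 35.96% × ($17830.00 − $10200.00) = $2168.32 + 35.96% × $7630.00 = $4912.07
Health Levy: 4.89% × $18410.00 = $900.25
Retirement Security Contribution: 7.12% × $18410.00 = $1310.79
Total: $4912.07 + $900.25 + $1310.79 = $7123.11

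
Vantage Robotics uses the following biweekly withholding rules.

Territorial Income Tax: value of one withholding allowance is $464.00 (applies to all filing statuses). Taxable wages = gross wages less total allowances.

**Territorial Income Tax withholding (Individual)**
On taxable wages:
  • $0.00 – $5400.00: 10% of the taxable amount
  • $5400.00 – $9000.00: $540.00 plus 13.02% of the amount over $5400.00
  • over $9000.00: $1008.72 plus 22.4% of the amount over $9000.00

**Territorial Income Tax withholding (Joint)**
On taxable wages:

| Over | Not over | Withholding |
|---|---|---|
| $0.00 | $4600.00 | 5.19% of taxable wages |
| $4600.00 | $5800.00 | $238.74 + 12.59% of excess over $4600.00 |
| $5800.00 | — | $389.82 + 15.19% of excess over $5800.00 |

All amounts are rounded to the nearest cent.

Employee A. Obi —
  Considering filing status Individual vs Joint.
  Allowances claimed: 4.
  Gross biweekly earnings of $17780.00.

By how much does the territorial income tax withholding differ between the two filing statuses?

$632.04

Territorial Income Tax (Individual): taxable = $17780.00 − 4×$464.00 = $15924.00
  $1008.72 + 22.4% × ($15924.00 − $9000.00) = $1008.72 + 22.4% × $6924.00 = $2559.70
Territorial Income Tax (Joint): taxable = $17780.00 − 4×$464.00 = $15924.00
  $389.82 + 15.19% × ($15924.00 − $5800.00) = $389.82 + 15.19% × $10124.00 = $1927.66
Difference: |$2559.70 − $1927.66| = $632.04 (higher under Individual)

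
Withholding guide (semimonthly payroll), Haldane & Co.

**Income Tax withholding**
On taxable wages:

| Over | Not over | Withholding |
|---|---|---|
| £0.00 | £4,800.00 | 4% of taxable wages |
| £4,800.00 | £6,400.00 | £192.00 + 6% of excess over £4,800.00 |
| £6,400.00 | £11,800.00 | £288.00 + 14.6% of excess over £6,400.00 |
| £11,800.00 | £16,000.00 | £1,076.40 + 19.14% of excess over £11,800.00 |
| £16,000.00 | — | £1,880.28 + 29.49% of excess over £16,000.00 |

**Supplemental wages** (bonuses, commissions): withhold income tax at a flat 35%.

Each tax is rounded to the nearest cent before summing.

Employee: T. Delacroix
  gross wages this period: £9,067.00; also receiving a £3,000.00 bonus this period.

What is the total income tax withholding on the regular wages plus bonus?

Income Tax: taxable = £9,067.00
  £288.00 + 14.6% × (£9,067.00 − £6,400.00) = £288.00 + 14.6% × £2,667.00 = £677.38
Supplemental (35% flat on bonus): 35% × £3,000.00 = £1,050.00
Total income tax: £677.38 + £1,050.00 = £1,727.38

£1,727.38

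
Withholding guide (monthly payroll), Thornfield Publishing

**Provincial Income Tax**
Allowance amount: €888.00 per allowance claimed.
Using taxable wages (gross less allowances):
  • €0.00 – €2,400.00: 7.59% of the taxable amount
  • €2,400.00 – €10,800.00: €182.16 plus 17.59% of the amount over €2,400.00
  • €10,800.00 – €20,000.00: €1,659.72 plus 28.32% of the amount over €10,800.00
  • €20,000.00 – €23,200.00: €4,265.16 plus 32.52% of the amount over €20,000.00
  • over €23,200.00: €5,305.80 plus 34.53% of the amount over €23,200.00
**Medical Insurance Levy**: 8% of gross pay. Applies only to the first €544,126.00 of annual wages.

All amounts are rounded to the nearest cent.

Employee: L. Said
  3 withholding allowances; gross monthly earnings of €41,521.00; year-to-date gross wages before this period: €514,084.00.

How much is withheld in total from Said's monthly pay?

Provincial Income Tax: taxable = €41,521.00 − 3×€888.00 = €38,857.00
  €5,305.80 + 34.53% × (€38,857.00 − €23,200.00) = €5,305.80 + 34.53% × €15,657.00 = €10,712.16
Medical Insurance Levy: cap €544,126.00 − YTD €514,084.00 = €30,042.00 subject; 8% × €30,042.00 = €2,403.36
Total: €10,712.16 + €2,403.36 = €13,115.52

€13,115.52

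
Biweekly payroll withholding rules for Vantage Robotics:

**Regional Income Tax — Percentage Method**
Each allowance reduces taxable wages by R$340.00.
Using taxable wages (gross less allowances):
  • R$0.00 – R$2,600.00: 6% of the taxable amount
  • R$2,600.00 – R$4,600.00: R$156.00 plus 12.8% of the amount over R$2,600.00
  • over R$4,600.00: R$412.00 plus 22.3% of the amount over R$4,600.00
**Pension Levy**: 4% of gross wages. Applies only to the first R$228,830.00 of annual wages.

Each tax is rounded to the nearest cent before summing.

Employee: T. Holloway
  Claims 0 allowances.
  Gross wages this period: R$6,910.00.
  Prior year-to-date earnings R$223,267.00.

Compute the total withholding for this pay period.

R$1,149.65

Regional Income Tax: taxable = R$6,910.00
  R$412.00 + 22.3% × (R$6,910.00 − R$4,600.00) = R$412.00 + 22.3% × R$2,310.00 = R$927.13
Pension Levy: cap R$228,830.00 − YTD R$223,267.00 = R$5,563.00 subject; 4% × R$5,563.00 = R$222.52
Total: R$927.13 + R$222.52 = R$1,149.65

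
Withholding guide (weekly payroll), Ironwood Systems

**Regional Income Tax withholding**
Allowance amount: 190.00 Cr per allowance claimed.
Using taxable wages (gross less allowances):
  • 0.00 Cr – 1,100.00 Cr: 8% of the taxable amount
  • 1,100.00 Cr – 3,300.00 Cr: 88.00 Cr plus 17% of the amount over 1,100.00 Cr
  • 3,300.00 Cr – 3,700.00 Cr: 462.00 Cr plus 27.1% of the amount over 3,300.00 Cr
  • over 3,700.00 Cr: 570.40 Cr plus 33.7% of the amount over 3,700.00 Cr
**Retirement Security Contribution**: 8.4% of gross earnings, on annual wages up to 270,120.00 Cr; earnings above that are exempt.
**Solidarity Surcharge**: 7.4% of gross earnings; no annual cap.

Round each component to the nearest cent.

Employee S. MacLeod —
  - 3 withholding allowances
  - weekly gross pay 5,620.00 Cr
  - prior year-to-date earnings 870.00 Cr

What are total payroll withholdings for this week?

1,913.31 Cr

Regional Income Tax: taxable = 5,620.00 Cr − 3×190.00 Cr = 5,050.00 Cr
  570.40 Cr + 33.7% × (5,050.00 Cr − 3,700.00 Cr) = 570.40 Cr + 33.7% × 1,350.00 Cr = 1,025.35 Cr
Retirement Security Contribution: 8.4% × 5,620.00 Cr = 472.08 Cr
Solidarity Surcharge: 7.4% × 5,620.00 Cr = 415.88 Cr
Total: 1,025.35 Cr + 472.08 Cr + 415.88 Cr = 1,913.31 Cr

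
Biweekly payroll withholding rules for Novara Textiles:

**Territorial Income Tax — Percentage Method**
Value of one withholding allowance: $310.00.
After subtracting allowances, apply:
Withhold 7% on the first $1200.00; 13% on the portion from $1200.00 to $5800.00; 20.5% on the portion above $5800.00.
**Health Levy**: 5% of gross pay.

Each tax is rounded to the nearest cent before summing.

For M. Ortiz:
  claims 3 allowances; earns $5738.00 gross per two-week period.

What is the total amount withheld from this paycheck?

$839.94

Territorial Income Tax: taxable = $5738.00 − 3×$310.00 = $4808.00
  $84.00 + 13% × ($4808.00 − $1200.00) = $84.00 + 13% × $3608.00 = $553.04
Health Levy: 5% × $5738.00 = $286.90
Total: $553.04 + $286.90 = $839.94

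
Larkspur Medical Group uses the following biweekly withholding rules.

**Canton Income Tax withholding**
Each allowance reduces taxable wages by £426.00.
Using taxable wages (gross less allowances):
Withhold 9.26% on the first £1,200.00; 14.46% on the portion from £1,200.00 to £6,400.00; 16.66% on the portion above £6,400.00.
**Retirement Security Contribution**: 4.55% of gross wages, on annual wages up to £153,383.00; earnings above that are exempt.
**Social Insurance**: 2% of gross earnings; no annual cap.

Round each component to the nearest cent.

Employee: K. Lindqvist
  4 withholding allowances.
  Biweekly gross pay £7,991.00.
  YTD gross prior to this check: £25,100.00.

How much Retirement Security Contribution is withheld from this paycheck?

£363.59

Retirement Security Contribution: 4.55% × £7,991.00 = £363.59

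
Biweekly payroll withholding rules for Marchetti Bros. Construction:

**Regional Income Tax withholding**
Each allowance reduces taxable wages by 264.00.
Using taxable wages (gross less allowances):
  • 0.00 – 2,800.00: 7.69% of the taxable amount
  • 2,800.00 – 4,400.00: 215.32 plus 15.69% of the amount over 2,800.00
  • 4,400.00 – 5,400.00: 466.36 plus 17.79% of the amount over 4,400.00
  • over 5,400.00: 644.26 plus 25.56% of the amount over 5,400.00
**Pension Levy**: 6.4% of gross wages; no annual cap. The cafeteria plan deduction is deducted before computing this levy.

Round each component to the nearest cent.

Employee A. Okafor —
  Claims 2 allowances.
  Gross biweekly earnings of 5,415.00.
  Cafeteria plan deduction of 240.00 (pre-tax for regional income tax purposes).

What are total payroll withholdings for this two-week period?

841.50

Regional Income Tax: taxable = 5,415.00 − 240.00 − 2×264.00 = 4,647.00
  466.36 + 17.79% × (4,647.00 − 4,400.00) = 466.36 + 17.79% × 247.00 = 510.30
Pension Levy: 6.4% × 5,175.00 = 331.20
Total: 510.30 + 331.20 = 841.50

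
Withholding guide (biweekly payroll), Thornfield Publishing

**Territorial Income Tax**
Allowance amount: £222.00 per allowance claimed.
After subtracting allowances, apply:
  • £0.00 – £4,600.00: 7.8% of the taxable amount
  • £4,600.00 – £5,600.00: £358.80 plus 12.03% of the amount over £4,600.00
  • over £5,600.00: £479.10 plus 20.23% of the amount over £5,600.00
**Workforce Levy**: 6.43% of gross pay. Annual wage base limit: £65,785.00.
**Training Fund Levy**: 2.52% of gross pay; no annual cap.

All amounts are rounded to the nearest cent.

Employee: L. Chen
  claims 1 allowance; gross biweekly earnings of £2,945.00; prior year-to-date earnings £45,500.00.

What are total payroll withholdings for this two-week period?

£475.96

Territorial Income Tax: taxable = £2,945.00 − 1×£222.00 = £2,723.00
  7.8% × £2,723.00 = £212.39
Workforce Levy: 6.43% × £2,945.00 = £189.36
Training Fund Levy: 2.52% × £2,945.00 = £74.21
Total: £212.39 + £189.36 + £74.21 = £475.96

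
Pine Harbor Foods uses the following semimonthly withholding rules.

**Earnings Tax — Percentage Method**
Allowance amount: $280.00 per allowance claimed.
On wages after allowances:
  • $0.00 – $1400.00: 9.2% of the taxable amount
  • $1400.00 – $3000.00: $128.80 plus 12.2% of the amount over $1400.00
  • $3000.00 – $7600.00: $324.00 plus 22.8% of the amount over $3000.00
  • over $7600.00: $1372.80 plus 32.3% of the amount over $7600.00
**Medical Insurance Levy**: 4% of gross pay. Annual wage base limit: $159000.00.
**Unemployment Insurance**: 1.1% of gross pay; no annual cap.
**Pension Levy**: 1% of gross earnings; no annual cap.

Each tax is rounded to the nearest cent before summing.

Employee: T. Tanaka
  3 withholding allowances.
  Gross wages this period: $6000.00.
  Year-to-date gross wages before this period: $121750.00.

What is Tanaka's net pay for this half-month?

$4817.52

Earnings Tax: taxable = $6000.00 − 3×$280.00 = $5160.00
  $324.00 + 22.8% × ($5160.00 − $3000.00) = $324.00 + 22.8% × $2160.00 = $816.48
Medical Insurance Levy: 4% × $6000.00 = $240.00
Unemployment Insurance: 1.1% × $6000.00 = $66.00
Pension Levy: 1% × $6000.00 = $60.00
Total withheld: $816.48 + $240.00 + $66.00 + $60.00 = $1182.48
Net pay: $6000.00 − $1182.48 = $4817.52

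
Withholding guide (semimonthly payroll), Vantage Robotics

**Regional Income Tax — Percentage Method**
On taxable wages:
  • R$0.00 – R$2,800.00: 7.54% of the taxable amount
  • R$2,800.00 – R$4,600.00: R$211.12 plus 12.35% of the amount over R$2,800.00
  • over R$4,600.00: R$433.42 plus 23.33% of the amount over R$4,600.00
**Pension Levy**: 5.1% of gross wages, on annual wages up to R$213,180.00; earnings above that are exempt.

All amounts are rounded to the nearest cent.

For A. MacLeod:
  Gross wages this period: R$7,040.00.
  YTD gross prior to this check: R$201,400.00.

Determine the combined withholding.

Regional Income Tax: taxable = R$7,040.00
  R$433.42 + 23.33% × (R$7,040.00 − R$4,600.00) = R$433.42 + 23.33% × R$2,440.00 = R$1,002.67
Pension Levy: 5.1% × R$7,040.00 = R$359.04
Total: R$1,002.67 + R$359.04 = R$1,361.71

R$1,361.71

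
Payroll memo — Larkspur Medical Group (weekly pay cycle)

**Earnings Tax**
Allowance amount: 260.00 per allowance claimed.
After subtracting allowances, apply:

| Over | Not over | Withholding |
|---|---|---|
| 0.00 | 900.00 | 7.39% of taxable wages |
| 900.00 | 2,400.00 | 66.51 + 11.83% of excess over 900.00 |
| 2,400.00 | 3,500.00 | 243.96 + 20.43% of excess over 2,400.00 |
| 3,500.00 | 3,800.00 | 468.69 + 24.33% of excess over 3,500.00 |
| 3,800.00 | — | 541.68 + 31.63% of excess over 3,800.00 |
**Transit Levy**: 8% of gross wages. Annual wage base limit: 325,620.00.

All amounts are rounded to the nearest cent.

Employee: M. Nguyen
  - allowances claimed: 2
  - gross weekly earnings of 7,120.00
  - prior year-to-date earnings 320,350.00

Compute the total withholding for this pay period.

1,848.92

Earnings Tax: taxable = 7,120.00 − 2×260.00 = 6,600.00
  541.68 + 31.63% × (6,600.00 − 3,800.00) = 541.68 + 31.63% × 2,800.00 = 1,427.32
Transit Levy: cap 325,620.00 − YTD 320,350.00 = 5,270.00 subject; 8% × 5,270.00 = 421.60
Total: 1,427.32 + 421.60 = 1,848.92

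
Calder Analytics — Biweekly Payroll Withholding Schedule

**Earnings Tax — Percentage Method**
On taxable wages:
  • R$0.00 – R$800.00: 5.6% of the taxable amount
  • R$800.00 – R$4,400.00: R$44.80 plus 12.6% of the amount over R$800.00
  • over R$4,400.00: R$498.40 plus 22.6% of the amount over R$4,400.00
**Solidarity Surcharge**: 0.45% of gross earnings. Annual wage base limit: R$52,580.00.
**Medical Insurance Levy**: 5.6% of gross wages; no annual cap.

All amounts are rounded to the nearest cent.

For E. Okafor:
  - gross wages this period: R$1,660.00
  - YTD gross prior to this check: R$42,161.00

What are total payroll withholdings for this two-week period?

R$253.59

Earnings Tax: taxable = R$1,660.00
  R$44.80 + 12.6% × (R$1,660.00 − R$800.00) = R$44.80 + 12.6% × R$860.00 = R$153.16
Solidarity Surcharge: 0.45% × R$1,660.00 = R$7.47
Medical Insurance Levy: 5.6% × R$1,660.00 = R$92.96
Total: R$153.16 + R$7.47 + R$92.96 = R$253.59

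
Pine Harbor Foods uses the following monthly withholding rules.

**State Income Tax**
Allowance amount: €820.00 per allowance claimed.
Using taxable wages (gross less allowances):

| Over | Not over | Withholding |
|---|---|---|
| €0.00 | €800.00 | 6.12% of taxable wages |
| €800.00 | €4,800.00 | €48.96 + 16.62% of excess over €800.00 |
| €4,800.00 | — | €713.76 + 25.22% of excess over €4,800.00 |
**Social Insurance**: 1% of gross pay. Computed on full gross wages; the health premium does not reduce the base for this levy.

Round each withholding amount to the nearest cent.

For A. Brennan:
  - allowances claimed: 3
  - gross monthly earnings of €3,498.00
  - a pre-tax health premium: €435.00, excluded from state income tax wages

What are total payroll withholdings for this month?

€71.88

State Income Tax: taxable = €3,498.00 − €435.00 − 3×€820.00 = €603.00
  6.12% × €603.00 = €36.90
Social Insurance: 1% × €3,498.00 = €34.98
Total: €36.90 + €34.98 = €71.88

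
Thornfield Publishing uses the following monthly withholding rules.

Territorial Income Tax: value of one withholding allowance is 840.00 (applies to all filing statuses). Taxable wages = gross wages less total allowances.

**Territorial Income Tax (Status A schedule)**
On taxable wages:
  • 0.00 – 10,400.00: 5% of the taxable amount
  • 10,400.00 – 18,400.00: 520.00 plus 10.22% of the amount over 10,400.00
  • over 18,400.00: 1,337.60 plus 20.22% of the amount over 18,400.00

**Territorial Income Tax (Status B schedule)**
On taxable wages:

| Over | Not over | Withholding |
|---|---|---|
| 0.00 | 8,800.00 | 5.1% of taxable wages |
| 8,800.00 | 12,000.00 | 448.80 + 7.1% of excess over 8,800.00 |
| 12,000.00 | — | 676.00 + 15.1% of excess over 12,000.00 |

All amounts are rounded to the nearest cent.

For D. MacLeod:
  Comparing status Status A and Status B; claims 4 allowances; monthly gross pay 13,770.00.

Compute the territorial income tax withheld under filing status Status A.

Territorial Income Tax (Status A): taxable = 13,770.00 − 4×840.00 = 10,410.00
  520.00 + 10.22% × (10,410.00 − 10,400.00) = 520.00 + 10.22% × 10.00 = 521.02

521.02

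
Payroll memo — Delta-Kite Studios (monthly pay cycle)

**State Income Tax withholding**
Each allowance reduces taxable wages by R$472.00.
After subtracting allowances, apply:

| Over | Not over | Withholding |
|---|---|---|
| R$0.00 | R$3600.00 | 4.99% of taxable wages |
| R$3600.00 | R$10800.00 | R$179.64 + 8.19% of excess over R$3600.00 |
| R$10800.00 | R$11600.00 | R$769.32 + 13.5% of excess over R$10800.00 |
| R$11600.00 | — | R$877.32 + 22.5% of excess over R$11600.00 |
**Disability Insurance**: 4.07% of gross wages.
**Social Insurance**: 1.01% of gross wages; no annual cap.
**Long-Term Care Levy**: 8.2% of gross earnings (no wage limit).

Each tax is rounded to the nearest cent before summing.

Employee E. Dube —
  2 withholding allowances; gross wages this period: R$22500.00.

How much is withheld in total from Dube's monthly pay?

State Income Tax: taxable = R$22500.00 − 2×R$472.00 = R$21556.00
  R$877.32 + 22.5% × (R$21556.00 − R$11600.00) = R$877.32 + 22.5% × R$9956.00 = R$3117.42
Disability Insurance: 4.07% × R$22500.00 = R$915.75
Social Insurance: 1.01% × R$22500.00 = R$227.25
Long-Term Care Levy: 8.2% × R$22500.00 = R$1845.00
Total: R$3117.42 + R$915.75 + R$227.25 + R$1845.00 = R$6105.42

R$6105.42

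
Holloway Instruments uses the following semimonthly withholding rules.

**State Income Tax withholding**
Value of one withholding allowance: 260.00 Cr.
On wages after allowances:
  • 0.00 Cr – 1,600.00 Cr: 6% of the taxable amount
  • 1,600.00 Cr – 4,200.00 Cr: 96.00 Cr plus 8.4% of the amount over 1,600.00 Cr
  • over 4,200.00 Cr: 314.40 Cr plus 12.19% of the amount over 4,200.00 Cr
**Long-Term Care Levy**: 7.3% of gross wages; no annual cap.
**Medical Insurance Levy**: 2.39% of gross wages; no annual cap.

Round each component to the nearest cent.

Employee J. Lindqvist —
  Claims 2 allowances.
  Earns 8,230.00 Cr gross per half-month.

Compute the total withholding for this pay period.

State Income Tax: taxable = 8,230.00 Cr − 2×260.00 Cr = 7,710.00 Cr
  314.40 Cr + 12.19% × (7,710.00 Cr − 4,200.00 Cr) = 314.40 Cr + 12.19% × 3,510.00 Cr = 742.27 Cr
Long-Term Care Levy: 7.3% × 8,230.00 Cr = 600.79 Cr
Medical Insurance Levy: 2.39% × 8,230.00 Cr = 196.70 Cr
Total: 742.27 Cr + 600.79 Cr + 196.70 Cr = 1,539.76 Cr

1,539.76 Cr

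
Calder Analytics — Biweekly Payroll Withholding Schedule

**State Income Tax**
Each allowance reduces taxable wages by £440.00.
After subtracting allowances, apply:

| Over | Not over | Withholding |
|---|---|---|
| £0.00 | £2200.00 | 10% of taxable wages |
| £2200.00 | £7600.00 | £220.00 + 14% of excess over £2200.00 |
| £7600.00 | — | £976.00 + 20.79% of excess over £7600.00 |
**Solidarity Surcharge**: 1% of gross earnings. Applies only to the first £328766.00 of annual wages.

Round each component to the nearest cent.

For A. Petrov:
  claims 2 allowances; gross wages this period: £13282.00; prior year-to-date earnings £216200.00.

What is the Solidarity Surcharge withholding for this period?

£132.82

Solidarity Surcharge: 1% × £13282.00 = £132.82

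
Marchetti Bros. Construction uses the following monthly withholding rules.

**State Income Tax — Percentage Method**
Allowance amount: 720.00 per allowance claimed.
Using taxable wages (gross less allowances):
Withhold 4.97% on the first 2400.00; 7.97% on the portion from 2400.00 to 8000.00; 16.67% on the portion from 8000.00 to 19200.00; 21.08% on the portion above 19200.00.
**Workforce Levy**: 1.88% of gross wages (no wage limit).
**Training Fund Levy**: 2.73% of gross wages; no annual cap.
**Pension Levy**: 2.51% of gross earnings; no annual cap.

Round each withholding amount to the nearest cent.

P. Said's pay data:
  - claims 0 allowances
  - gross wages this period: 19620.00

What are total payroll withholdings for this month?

3918.13

State Income Tax: taxable = 19620.00
  2432.64 + 21.08% × (19620.00 − 19200.00) = 2432.64 + 21.08% × 420.00 = 2521.18
Workforce Levy: 1.88% × 19620.00 = 368.86
Training Fund Levy: 2.73% × 19620.00 = 535.63
Pension Levy: 2.51% × 19620.00 = 492.46
Total: 2521.18 + 368.86 + 535.63 + 492.46 = 3918.13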